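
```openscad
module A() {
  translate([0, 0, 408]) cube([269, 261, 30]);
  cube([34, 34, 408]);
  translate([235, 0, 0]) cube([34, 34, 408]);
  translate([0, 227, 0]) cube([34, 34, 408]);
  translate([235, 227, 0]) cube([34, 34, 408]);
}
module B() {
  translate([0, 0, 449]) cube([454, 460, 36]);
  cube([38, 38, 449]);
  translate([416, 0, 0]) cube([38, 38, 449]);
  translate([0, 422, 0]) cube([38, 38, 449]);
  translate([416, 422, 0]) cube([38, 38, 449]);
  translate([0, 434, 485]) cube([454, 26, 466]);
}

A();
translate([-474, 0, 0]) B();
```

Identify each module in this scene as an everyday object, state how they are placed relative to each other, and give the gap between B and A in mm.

The chair's nearest face is 20 mm from the stool's −x face.

A is a stool. B is a chair. The chair is on the floor beside the stool on its −x side. The gap between the chair and the stool is 20 mm.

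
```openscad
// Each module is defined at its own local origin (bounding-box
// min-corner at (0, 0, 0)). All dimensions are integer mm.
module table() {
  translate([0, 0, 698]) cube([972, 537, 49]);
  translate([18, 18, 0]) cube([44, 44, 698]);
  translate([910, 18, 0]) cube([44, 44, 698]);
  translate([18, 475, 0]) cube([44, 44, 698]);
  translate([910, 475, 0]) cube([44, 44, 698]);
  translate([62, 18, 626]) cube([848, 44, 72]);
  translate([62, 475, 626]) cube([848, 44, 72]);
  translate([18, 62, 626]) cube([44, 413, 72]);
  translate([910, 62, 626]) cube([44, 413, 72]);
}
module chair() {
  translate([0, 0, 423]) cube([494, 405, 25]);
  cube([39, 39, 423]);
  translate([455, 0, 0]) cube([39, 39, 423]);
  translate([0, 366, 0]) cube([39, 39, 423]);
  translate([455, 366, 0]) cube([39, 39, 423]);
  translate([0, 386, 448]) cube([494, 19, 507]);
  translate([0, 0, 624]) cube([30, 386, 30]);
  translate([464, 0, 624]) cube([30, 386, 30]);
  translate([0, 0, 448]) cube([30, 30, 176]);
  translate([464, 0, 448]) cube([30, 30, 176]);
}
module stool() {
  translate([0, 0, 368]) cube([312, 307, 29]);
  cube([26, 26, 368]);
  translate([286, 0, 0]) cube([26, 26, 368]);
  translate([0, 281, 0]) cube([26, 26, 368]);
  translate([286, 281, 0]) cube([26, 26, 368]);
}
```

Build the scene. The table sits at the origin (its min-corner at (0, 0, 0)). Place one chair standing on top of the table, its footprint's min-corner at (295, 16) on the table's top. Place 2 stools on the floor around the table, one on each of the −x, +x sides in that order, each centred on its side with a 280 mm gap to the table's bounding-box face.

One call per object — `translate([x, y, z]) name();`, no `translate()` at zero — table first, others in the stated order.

table();
translate([295, 16, 747]) chair();
translate([-592, 115, 0]) stool();
translate([1252, 115, 0]) stool();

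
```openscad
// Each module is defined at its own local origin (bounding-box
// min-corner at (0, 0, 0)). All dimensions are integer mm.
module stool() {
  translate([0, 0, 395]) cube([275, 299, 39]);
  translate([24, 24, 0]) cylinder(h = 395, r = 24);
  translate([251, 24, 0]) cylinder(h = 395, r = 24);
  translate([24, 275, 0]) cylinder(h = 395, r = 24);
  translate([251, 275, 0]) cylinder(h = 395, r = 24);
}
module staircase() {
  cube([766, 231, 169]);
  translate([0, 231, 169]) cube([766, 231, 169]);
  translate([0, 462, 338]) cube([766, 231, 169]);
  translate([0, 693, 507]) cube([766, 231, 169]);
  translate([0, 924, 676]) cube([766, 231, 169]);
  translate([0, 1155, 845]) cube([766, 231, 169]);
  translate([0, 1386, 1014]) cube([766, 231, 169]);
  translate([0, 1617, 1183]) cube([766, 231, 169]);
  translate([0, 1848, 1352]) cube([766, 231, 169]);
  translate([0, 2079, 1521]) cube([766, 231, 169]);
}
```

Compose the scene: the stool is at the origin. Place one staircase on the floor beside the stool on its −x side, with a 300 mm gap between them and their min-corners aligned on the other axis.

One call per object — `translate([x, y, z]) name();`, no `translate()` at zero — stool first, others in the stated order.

stool();
translate([-1066, 0, 0]) staircase();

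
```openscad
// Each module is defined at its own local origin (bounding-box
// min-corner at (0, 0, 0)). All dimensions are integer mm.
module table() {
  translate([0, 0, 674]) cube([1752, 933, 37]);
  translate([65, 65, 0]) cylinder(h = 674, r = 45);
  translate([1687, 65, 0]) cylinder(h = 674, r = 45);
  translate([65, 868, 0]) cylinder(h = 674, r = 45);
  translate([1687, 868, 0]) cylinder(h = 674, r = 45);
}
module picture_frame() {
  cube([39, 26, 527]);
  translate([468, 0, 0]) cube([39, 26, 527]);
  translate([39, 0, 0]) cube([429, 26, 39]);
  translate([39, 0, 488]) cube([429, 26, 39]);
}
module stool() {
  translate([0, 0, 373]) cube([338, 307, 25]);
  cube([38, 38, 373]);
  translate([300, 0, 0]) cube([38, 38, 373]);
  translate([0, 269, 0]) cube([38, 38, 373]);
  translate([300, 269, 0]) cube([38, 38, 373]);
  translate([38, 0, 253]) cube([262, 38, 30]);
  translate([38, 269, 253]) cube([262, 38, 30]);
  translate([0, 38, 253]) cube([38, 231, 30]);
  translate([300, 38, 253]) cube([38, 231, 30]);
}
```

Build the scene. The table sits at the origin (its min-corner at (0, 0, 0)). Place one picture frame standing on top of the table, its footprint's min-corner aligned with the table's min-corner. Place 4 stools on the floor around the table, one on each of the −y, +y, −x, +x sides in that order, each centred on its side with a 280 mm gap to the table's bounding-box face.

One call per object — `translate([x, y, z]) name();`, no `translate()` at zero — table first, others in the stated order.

table();
translate([0, 0, 711]) picture_frame();
translate([707, -587, 0]) stool();
translate([707, 1213, 0]) stool();
translate([-618, 313, 0]) stool();
translate([2032, 313, 0]) stool();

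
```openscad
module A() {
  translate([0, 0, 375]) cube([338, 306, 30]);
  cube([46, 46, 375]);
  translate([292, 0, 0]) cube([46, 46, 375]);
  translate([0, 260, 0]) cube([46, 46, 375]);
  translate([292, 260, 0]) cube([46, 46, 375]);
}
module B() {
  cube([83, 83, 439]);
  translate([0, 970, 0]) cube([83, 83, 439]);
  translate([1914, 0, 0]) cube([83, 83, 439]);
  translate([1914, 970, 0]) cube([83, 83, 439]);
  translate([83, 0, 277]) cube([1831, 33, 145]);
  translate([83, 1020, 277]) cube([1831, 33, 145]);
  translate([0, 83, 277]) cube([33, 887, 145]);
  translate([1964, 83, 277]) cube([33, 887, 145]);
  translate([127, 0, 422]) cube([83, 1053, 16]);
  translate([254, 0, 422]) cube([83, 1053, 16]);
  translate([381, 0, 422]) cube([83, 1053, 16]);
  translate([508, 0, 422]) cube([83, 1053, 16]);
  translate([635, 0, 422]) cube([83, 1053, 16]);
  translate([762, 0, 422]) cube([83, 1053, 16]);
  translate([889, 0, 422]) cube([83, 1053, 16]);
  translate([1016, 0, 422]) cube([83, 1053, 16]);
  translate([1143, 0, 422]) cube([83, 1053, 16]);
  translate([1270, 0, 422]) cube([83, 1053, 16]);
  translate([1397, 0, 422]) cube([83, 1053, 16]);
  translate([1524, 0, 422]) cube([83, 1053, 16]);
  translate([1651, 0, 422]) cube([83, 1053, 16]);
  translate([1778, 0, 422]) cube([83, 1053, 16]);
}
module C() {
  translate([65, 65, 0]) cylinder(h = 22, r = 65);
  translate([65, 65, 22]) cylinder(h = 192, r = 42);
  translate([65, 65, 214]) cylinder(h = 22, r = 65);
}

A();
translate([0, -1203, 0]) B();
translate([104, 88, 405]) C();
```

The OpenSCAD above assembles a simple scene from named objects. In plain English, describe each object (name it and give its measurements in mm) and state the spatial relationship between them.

A is a four-legged stool. The seat is a 338×306×30 mm slab whose top surface is at z = 405 mm; four square legs, each 46×46 mm in cross-section, run from the floor (z = 0) to the underside of the seat, each flush with a corner of the seat.

B is a bed frame 1997 mm long (x) by 1053 mm wide (y). Four 83×83 mm corner posts, 439 mm tall, at the corners of the footprint. Four rails of 33 mm thickness and 145 mm height run between adjacent posts with their undersides at z = 277 mm, their outer faces flush with the outside of the frame (the two x-running rails run between the posts' inner faces; the two y-running rails run between the posts' inner faces). 14 slats, each 83 mm wide (x) and 16 mm thick, lie across the top of the two x-running rails, running the full 1053 mm width of the frame in y; the slats are evenly spaced along x between the inner faces of the end posts with equal gaps (rounded down to the nearest mm) at the −x end and between each pair — any rounding remainder accumulates at the +x end.

C is a spool: two coaxial disc flanges of radius 65 mm and thickness 22 mm, joined by a core cylinder of radius 42 mm and height 192 mm. The lower flange rests on z = 0 and the three cylinders share a vertical axis.

The bed frame is on the floor beside the stool on its −y side. The spool is on top of the stool, centred.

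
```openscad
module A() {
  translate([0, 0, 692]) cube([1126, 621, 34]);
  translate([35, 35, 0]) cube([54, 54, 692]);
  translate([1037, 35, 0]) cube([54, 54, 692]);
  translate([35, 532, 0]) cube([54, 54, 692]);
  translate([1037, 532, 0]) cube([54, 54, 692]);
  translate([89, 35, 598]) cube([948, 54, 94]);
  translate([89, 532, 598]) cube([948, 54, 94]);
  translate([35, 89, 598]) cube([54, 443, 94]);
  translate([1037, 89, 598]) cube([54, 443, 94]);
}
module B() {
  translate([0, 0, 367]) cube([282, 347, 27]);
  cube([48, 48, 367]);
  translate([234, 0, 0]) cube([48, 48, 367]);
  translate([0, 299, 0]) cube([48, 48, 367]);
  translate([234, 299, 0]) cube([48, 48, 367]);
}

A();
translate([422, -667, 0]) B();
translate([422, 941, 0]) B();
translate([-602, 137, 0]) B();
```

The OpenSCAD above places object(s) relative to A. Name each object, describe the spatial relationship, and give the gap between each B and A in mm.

A is a table. B is a stool. Three stools sit around the table at the −y, +y, −x sides. The gap between each stool and the table is 320 mm.

Each stool's nearest face is 320 mm from the table's bounding box.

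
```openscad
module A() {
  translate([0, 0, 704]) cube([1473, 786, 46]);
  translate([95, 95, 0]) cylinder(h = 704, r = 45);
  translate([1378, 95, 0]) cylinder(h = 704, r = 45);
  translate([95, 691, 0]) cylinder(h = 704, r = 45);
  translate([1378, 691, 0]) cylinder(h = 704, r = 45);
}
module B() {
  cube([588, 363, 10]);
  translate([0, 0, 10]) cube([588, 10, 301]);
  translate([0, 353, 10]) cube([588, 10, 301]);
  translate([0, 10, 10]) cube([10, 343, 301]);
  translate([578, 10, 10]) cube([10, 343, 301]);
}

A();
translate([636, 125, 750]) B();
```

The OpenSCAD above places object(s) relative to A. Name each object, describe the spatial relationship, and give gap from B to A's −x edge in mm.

The open box's min-x is at 636; the table's min-x is 0; gap = 636 mm.

A is a table. B is an open box. The open box is on top of the table. The gap from the open box to the table's −x edge is 636 mm.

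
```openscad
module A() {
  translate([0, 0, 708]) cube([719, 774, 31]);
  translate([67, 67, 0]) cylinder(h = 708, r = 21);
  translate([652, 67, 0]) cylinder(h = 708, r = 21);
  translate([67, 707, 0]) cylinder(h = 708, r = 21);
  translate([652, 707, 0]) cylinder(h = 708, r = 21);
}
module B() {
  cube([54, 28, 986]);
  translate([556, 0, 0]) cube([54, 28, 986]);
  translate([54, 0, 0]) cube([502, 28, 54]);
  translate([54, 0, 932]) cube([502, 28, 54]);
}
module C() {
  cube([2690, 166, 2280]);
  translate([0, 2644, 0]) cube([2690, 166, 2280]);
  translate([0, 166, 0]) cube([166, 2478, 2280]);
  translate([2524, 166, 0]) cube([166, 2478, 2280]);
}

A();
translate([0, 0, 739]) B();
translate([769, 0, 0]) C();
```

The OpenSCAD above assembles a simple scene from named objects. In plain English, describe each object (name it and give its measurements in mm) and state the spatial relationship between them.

A is a rectangular dining table. The top is 719×774×31 mm with its upper surface at z = 739 mm. It stands on four round legs of 42 mm diameter, each leg's bounding box inset 46 mm from the nearest pair of top edges, running from the floor to the underside of the top.

B is a picture frame with a 502×878 mm rectangular opening (x by z) and a uniform 54 mm border on every side. Frame depth is 28 mm along y. It is built from two vertical stiles running the full outside height and two horizontal rails spanning the gap between the stiles.

C is a box-shaped house frame (walls only): outside footprint 2690×2810 mm, wall height 2280 mm, wall thickness 166 mm. The two y-facing walls run the full x-width; the two x-facing walls fit between the inner faces of the y-facing walls.

The picture frame is on top of the table. The house frame is on the floor beside the table on its +x side.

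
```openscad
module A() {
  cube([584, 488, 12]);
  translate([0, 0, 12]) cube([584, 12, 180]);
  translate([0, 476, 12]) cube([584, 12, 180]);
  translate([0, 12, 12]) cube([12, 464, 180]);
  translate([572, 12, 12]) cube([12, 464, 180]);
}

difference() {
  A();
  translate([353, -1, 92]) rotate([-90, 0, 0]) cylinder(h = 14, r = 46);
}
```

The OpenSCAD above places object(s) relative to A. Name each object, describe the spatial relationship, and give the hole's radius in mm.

The subtracted cylinder has r = 46 mm.

A is an open box. The open box has a circular hole through its front wall. The hole's radius is 46 mm.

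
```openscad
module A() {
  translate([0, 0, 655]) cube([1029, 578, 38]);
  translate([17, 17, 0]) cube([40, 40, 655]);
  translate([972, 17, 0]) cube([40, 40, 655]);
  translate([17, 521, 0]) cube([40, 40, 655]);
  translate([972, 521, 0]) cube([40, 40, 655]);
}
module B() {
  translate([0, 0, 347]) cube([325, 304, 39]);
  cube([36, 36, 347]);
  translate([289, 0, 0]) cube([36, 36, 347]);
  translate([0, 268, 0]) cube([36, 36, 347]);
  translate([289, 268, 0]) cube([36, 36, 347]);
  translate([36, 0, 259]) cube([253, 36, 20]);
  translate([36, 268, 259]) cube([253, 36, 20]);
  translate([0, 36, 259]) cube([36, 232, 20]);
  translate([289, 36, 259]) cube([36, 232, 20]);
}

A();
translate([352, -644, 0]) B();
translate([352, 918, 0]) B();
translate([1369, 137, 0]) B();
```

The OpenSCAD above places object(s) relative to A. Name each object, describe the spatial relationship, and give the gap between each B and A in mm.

A is a table. B is a stool. Three stools sit around the table at the −y, +y, +x sides. The gap between each stool and the table is 340 mm.

Each stool's nearest face is 340 mm from the table's bounding box.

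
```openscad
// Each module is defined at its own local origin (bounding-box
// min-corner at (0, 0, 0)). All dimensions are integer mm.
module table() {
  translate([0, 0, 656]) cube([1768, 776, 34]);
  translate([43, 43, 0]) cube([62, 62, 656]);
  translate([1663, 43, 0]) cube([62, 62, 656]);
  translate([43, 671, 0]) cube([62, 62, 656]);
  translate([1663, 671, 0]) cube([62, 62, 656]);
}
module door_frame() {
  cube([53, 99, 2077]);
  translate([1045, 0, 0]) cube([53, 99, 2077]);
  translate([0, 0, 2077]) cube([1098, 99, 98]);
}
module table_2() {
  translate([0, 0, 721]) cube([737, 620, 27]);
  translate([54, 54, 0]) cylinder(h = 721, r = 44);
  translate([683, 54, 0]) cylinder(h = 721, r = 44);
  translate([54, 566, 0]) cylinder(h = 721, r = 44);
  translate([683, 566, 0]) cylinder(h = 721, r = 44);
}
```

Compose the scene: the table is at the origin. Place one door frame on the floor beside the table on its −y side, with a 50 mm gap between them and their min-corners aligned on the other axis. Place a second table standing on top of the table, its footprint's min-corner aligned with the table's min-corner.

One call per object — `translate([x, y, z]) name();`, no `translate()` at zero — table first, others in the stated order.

table();
translate([0, -149, 0]) door_frame();
translate([0, 0, 690]) table_2();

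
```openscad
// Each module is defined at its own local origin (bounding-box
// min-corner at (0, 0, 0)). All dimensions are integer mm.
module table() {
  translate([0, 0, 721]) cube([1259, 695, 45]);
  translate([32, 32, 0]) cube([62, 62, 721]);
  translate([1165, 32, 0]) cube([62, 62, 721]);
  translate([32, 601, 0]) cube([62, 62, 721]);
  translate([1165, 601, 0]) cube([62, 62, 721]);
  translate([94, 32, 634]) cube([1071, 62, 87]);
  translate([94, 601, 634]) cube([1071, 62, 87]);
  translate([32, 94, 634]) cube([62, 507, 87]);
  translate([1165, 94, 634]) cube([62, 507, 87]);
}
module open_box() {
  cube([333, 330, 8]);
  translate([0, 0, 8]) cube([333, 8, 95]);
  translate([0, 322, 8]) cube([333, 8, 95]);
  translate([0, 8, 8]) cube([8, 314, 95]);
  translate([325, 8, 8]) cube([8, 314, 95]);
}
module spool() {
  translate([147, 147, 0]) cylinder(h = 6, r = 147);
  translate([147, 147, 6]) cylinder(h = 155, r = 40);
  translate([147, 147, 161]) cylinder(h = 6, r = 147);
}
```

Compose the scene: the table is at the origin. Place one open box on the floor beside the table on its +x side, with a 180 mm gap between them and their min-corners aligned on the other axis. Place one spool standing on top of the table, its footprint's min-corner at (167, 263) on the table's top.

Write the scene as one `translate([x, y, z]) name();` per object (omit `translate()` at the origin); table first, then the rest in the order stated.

table();
translate([1439, 0, 0]) open_box();
translate([167, 263, 766]) spool();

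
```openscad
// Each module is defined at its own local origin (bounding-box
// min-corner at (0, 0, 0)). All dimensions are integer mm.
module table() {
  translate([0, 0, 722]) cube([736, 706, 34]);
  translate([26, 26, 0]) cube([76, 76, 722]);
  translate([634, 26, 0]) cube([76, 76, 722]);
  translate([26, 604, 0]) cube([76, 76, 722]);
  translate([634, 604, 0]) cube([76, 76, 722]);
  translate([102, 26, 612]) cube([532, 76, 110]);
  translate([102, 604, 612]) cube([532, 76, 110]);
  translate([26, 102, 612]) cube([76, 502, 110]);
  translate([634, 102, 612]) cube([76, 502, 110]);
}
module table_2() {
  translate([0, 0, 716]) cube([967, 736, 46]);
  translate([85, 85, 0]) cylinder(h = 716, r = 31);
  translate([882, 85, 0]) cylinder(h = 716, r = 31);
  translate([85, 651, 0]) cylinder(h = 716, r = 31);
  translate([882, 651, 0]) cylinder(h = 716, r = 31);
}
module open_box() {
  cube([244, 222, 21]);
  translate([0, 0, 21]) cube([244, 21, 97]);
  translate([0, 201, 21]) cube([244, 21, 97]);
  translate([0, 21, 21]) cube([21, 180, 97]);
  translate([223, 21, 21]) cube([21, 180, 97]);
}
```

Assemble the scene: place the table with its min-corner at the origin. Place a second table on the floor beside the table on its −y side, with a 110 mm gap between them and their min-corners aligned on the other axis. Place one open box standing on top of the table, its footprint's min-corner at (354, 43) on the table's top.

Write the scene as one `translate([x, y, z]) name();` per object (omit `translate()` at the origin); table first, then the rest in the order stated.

table();
translate([0, -846, 0]) table_2();
translate([354, 43, 756]) open_box();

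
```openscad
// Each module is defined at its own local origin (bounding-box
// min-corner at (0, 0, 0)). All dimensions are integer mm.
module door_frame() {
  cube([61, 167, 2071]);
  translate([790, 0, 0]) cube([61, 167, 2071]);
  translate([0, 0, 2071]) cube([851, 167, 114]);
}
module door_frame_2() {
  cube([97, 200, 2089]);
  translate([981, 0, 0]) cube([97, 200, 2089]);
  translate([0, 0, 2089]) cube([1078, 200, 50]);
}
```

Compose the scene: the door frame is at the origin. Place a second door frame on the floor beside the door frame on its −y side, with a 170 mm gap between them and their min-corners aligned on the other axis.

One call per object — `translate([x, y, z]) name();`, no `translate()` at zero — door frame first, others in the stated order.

door_frame();
translate([0, -370, 0]) door_frame_2();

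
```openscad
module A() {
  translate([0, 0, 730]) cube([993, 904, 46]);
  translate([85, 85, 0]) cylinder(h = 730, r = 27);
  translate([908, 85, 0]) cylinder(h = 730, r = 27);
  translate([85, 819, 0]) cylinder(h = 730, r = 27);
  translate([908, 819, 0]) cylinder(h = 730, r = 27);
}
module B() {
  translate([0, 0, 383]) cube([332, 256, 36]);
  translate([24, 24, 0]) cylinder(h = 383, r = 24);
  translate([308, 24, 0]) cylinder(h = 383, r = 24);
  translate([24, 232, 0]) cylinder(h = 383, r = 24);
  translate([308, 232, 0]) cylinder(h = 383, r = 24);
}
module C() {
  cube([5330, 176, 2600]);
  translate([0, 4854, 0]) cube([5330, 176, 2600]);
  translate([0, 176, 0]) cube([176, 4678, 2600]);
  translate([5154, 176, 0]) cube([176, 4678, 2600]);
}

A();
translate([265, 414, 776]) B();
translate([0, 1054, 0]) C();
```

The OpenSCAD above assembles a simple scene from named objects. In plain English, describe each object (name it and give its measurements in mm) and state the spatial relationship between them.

A is a table: top 993 mm (x) × 904 mm (y), 46 mm thick, upper face at z = 776 mm, on four round legs of 54 mm diameter, each leg's bounding box inset 58 mm from the nearest pair of top edges, running from z = 0 to the bottom of the top.

B is a four-legged stool. The seat is a 332×256×36 mm slab whose top surface is at z = 419 mm; four round legs, each 48 mm in diameter, run from the floor (z = 0) to the underside of the seat, each leg's axis is inset half a diameter from the nearest pair of seat edges (so the leg's bounding box is flush with the corner).

C is the wall frame of a small rectangular building: four walls, each 2600 mm tall and 176 mm thick, enclosing a footprint 5330 mm (x) by 5030 mm (y) outside-to-outside, with no floor or roof. The front and back walls (the −y and +y sides) span the full width; the two side walls fit between them.

The stool is on top of the table. The house frame is on the floor beside the table on its +y side.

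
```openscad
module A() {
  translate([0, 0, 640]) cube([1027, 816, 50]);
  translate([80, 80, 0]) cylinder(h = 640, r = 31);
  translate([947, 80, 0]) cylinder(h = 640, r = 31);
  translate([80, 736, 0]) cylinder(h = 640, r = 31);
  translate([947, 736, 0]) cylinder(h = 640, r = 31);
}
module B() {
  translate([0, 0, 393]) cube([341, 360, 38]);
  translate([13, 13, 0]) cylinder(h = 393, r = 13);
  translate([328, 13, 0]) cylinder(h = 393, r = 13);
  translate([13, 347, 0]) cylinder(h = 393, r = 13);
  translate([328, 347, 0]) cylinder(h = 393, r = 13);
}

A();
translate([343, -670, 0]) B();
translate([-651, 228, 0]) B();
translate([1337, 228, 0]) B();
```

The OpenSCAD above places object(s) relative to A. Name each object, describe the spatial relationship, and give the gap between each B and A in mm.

Each stool's nearest face is 310 mm from the table's bounding box.

A is a table. B is a stool. Three stools sit around the table at the −y, −x, +x sides. The gap between each stool and the table is 310 mm.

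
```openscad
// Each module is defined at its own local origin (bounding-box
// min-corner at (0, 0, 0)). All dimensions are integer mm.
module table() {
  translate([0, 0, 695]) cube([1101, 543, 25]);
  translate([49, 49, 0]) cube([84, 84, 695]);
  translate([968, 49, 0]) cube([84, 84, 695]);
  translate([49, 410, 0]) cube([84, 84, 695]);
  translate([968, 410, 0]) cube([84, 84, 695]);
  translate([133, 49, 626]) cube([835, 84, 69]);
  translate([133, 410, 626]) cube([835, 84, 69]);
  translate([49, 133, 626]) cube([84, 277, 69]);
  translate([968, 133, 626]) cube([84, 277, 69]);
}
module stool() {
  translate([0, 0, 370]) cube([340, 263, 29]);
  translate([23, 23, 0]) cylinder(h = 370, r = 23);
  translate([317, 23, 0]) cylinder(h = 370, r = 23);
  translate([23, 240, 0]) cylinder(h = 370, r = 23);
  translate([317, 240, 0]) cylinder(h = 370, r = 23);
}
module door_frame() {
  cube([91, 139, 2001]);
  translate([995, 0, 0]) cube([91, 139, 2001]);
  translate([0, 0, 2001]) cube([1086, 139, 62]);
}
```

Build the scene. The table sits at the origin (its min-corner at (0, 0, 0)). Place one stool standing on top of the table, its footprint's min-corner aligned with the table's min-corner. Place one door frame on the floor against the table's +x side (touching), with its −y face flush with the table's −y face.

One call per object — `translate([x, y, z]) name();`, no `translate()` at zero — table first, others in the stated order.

table();
translate([0, 0, 720]) stool();
translate([1101, 0, 0]) door_frame();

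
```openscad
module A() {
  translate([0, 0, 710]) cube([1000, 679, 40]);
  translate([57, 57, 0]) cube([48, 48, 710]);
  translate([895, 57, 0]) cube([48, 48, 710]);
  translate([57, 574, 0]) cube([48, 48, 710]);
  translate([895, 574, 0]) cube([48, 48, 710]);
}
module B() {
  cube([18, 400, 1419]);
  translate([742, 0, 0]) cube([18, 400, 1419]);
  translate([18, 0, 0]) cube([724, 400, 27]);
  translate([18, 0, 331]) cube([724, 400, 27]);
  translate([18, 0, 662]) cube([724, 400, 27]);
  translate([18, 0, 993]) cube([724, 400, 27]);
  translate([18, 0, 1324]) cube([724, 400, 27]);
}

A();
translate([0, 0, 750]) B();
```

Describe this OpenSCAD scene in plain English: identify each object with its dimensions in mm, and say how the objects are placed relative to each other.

A is a table: top 1000 mm (x) × 679 mm (y), 40 mm thick, upper face at z = 750 mm, on four 48×48 mm square legs, each inset 57 mm from the nearest pair of top edges, running from z = 0 to the bottom of the top.

B is an open bookshelf. Two side panels, each 18 mm thick, 400 mm deep and 1419 mm tall, stand 760 mm apart (outside-to-outside). Between them sit 5 shelves, each 27 mm thick and 400 mm deep, spanning the full gap between the sides. The bottom shelf rests on the floor (its underside at z = 0) and the clear gap between one shelf's top and the next shelf's underside is 304 mm.

The bookshelf is on top of the table.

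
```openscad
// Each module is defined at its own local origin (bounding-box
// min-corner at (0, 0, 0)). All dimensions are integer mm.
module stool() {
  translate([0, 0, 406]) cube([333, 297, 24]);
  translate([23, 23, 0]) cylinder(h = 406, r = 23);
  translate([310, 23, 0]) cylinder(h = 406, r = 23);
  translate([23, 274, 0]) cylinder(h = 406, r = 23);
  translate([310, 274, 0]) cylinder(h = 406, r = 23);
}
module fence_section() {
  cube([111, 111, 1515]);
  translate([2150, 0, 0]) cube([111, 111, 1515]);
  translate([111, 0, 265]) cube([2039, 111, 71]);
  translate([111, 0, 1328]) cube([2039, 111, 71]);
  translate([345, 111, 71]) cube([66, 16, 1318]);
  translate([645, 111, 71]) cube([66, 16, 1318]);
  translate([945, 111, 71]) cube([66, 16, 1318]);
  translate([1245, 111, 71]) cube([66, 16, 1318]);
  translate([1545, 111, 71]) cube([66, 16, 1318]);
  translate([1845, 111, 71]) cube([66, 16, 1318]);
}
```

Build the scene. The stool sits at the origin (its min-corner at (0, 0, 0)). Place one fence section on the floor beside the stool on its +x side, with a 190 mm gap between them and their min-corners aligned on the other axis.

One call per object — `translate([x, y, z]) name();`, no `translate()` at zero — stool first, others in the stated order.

stool();
translate([523, 0, 0]) fence_section();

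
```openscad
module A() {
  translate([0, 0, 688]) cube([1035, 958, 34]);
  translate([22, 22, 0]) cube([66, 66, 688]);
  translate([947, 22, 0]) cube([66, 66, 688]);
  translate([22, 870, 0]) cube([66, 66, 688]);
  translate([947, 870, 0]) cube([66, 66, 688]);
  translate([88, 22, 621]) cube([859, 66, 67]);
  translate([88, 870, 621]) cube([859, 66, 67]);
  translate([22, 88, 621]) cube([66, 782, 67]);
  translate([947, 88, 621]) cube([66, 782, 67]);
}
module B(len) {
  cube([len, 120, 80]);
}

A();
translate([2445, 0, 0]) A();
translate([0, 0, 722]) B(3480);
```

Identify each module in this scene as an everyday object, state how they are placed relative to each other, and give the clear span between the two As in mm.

Second table starts at x = 2445; first ends at x = 1035; clear span = 2445 − 1035 = 1410 mm.

A is a table. B is a beam. A beam spans the tops of two tables. The clear span between the two tables is 1410 mm.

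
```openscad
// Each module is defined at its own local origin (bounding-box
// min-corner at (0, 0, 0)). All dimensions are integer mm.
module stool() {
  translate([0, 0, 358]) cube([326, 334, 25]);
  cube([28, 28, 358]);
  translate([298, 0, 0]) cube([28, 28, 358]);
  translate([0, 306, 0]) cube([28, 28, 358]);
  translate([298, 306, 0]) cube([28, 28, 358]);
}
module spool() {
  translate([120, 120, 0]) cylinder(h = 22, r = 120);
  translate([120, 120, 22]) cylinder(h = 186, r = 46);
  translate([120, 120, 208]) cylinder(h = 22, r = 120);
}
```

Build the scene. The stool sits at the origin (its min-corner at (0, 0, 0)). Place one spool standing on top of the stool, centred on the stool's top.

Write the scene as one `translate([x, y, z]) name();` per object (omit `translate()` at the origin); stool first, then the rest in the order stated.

stool();
translate([43, 47, 383]) spool();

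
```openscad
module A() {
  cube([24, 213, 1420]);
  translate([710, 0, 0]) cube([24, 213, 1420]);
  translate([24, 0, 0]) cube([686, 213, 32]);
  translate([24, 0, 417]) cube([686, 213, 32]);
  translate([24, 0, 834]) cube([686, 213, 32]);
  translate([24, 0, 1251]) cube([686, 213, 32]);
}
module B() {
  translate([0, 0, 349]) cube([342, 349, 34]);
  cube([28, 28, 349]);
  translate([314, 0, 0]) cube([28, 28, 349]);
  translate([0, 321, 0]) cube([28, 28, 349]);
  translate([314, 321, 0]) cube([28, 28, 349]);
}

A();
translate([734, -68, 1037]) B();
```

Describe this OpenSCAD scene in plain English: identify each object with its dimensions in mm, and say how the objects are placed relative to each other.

A is a bookshelf 734 mm wide overall, 213 mm deep and 1420 mm tall. The two sides are 24 mm thick vertical panels. 4 horizontal shelves of 32 mm thickness span between the inner faces of the sides; the lowest shelf sits on the floor and shelves are stacked with a clear vertical gap of 385 mm between each pair.

B is a simple wooden stool: a rectangular seat 342 mm (x) by 349 mm (y), 34 mm thick, top face at z = 383 mm, on four square legs, each 28×28 mm in cross-section. The legs rest on z = 0, each flush with a corner of the seat.

The stool is beside the bookshelf with their tops flush at z = 1420.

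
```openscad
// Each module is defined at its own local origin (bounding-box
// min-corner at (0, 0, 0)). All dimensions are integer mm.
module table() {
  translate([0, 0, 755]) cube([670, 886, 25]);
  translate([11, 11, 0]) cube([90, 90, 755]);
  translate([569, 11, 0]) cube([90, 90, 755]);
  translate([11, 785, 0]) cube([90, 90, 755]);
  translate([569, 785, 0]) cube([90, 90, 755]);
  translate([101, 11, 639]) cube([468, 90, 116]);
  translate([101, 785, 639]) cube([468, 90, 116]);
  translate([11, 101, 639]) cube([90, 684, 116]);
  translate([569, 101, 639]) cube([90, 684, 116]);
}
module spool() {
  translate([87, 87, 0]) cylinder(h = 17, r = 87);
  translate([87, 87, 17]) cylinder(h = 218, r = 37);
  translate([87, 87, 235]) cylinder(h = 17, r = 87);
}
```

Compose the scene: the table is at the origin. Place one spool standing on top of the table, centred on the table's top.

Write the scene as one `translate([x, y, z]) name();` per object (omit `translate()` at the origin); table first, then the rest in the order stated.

table();
translate([248, 356, 780]) spool();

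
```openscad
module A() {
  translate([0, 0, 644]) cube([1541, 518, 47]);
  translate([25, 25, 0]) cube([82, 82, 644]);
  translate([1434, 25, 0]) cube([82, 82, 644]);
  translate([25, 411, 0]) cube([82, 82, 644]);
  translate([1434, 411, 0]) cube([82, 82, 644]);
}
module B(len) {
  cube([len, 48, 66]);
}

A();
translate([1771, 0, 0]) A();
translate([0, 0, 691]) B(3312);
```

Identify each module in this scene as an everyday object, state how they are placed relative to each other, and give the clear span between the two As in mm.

Second table starts at x = 1771; first ends at x = 1541; clear span = 1771 − 1541 = 230 mm.

A is a table. B is a beam. A beam spans the tops of two tables. The clear span between the two tables is 230 mm.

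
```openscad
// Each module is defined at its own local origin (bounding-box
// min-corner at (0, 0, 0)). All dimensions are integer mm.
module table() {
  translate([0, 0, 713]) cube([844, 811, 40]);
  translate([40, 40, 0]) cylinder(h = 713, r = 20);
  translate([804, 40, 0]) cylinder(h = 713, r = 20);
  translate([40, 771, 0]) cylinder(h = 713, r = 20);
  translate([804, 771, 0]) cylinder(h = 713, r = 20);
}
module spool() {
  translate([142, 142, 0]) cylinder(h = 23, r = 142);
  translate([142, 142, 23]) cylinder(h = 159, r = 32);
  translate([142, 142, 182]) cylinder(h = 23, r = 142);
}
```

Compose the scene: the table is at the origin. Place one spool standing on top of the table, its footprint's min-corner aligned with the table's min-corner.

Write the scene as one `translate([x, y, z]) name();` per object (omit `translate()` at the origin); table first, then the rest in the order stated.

table();
translate([0, 0, 753]) spool();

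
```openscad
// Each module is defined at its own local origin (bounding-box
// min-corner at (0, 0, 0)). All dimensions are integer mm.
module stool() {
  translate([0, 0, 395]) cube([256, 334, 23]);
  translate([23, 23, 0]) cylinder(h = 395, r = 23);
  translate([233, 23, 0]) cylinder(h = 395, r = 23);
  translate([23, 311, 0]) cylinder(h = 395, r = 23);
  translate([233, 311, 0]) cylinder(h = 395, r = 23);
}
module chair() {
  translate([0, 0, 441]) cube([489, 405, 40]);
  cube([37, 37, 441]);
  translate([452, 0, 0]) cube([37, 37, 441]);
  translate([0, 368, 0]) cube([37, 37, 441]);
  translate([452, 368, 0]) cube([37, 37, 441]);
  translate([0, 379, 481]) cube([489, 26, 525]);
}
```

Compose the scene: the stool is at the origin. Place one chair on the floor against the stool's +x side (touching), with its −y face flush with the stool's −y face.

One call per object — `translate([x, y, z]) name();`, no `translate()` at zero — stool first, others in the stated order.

stool();
translate([256, 0, 0]) chair();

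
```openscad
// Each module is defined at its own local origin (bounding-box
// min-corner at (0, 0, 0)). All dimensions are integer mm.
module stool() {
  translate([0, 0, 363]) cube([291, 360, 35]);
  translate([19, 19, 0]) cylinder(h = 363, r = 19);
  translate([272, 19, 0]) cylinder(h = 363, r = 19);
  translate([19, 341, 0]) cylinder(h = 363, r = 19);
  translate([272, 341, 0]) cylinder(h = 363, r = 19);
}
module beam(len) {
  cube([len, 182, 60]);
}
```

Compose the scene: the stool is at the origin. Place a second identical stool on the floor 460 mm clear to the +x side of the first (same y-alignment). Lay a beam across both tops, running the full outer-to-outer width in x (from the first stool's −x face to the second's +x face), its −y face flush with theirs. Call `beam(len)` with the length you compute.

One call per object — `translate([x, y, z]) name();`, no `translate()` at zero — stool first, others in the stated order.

stool();
translate([751, 0, 0]) stool();
translate([0, 0, 398]) beam(1042);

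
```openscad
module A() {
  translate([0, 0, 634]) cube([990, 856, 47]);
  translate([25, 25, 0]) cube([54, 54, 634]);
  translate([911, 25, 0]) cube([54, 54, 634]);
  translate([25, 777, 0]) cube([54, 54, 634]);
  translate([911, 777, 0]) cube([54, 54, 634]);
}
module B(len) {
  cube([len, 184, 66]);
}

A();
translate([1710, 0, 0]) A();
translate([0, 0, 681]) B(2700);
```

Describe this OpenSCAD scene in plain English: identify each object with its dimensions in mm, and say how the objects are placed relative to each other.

A is a table: top 990 mm (x) × 856 mm (y), 47 mm thick, upper face at z = 681 mm, on four 54×54 mm square legs, each inset 25 mm from the nearest pair of top edges, running from z = 0 to the bottom of the top.

B is a rectangular beam 2700 mm long (x), 184 mm deep (y), 66 mm thick (z).

The beam spans the tops of two tables placed 720 mm apart, resting at z = 681 mm.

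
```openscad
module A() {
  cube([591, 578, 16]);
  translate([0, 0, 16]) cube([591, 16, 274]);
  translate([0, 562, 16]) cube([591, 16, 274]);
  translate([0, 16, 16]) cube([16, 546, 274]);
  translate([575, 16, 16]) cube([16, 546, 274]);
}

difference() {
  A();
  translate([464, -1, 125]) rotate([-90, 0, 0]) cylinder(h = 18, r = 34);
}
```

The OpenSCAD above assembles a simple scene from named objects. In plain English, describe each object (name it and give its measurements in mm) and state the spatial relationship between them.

A is an open-topped rectangular box: outside dimensions 591×578×290 mm, with a uniform wall and base thickness of 16 mm. The base is a full 591×578 slab on the floor; four walls sit on top of the base. The front and back walls (the −y and +y sides) span the full width; the two side walls fit between them.

The open box has a circular hole of radius 34 mm through its front wall, centred at (x = 464, z = 125).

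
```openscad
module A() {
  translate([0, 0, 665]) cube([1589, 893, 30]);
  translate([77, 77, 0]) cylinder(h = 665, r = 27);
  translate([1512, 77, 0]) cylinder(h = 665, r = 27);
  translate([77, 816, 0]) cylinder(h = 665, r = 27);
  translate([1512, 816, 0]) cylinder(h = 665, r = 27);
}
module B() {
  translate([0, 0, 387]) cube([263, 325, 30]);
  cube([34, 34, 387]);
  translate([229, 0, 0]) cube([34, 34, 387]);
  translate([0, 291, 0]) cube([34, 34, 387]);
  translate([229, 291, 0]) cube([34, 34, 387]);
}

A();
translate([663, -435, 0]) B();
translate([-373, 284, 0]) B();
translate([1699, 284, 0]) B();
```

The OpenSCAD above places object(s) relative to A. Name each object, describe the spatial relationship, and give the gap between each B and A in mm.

Each stool's nearest face is 110 mm from the table's bounding box.

A is a table. B is a stool. Three stools sit around the table at the −y, −x, +x sides. The gap between each stool and the table is 110 mm.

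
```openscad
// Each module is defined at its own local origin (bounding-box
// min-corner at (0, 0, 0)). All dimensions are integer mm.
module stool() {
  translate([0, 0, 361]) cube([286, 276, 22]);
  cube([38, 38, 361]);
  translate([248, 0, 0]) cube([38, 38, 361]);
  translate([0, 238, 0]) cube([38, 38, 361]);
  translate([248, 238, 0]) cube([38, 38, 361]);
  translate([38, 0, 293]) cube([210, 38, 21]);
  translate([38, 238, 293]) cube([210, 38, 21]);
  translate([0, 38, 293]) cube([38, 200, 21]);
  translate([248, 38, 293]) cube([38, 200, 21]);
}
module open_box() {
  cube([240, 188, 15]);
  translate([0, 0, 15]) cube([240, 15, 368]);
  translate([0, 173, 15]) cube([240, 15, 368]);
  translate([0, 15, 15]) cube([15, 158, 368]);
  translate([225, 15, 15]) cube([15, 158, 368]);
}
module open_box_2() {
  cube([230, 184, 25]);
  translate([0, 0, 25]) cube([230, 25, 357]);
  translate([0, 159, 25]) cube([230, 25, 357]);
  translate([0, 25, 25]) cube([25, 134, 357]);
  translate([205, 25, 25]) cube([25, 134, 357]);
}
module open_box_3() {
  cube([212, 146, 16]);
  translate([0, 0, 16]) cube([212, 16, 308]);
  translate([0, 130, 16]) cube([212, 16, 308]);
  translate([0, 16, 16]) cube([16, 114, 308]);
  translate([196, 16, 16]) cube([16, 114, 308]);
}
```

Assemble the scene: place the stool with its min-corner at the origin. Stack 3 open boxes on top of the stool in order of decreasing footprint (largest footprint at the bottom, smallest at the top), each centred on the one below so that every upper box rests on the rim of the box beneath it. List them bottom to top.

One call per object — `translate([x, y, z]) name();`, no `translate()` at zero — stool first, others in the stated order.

stool();
translate([23, 44, 383]) open_box();
translate([28, 46, 766]) open_box_2();
translate([37, 65, 1148]) open_box_3();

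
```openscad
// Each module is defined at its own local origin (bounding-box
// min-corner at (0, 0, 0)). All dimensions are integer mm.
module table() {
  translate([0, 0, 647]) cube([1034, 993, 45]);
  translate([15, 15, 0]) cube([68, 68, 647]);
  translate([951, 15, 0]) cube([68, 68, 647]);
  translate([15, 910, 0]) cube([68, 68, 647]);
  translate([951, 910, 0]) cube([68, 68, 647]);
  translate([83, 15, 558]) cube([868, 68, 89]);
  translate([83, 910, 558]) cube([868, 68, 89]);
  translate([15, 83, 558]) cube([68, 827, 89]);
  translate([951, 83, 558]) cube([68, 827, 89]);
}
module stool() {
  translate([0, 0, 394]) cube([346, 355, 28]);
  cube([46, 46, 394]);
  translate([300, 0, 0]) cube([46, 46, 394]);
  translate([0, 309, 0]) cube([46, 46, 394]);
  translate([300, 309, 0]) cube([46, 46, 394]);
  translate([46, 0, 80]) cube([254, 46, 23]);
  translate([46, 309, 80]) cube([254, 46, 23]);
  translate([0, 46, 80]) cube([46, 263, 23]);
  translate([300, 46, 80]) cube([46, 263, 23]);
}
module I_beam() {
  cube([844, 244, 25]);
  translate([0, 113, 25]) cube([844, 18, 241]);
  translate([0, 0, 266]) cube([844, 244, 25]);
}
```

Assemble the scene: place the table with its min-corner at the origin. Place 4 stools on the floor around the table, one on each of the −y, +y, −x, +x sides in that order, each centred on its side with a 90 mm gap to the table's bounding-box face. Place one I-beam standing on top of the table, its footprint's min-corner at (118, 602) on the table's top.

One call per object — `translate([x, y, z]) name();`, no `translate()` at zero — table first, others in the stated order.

table();
translate([344, -445, 0]) stool();
translate([344, 1083, 0]) stool();
translate([-436, 319, 0]) stool();
translate([1124, 319, 0]) stool();
translate([118, 602, 692]) I_beam();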